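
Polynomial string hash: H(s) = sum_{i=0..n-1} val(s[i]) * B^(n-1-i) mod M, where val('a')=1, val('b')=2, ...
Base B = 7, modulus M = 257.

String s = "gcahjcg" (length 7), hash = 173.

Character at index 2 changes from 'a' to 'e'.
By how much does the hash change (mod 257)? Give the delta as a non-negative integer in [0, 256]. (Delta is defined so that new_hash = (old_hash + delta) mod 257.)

Delta formula: (val(new) - val(old)) * B^(n-1-k) mod M
  val('e') - val('a') = 5 - 1 = 4
  B^(n-1-k) = 7^4 mod 257 = 88
  Delta = 4 * 88 mod 257 = 95

Answer: 95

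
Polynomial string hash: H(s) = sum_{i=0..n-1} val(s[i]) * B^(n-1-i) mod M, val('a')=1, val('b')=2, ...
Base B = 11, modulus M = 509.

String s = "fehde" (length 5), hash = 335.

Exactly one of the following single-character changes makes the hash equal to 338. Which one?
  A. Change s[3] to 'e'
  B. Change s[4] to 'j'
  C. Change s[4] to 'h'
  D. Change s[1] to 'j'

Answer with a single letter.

Option A: s[3]='d'->'e', delta=(5-4)*11^1 mod 509 = 11, hash=335+11 mod 509 = 346
Option B: s[4]='e'->'j', delta=(10-5)*11^0 mod 509 = 5, hash=335+5 mod 509 = 340
Option C: s[4]='e'->'h', delta=(8-5)*11^0 mod 509 = 3, hash=335+3 mod 509 = 338 <-- target
Option D: s[1]='e'->'j', delta=(10-5)*11^3 mod 509 = 38, hash=335+38 mod 509 = 373

Answer: C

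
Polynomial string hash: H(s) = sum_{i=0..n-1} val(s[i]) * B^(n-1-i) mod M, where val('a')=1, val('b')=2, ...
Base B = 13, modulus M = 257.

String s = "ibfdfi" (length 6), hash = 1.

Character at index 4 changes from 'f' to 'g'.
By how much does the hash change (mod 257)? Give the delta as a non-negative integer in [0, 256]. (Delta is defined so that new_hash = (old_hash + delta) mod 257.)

Delta formula: (val(new) - val(old)) * B^(n-1-k) mod M
  val('g') - val('f') = 7 - 6 = 1
  B^(n-1-k) = 13^1 mod 257 = 13
  Delta = 1 * 13 mod 257 = 13

Answer: 13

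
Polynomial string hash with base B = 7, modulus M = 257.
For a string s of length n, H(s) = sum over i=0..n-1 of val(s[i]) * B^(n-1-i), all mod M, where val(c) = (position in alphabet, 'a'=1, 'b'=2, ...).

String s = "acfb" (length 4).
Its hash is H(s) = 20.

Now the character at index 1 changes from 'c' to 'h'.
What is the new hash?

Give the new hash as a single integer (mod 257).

Answer: 8

Derivation:
val('c') = 3, val('h') = 8
Position k = 1, exponent = n-1-k = 2
B^2 mod M = 7^2 mod 257 = 49
Delta = (8 - 3) * 49 mod 257 = 245
New hash = (20 + 245) mod 257 = 8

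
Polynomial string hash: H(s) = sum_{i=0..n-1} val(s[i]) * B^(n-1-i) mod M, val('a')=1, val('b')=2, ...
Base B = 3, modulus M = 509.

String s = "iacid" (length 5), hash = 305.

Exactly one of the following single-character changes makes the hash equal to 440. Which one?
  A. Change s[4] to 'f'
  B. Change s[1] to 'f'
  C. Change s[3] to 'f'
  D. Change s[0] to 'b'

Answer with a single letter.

Option A: s[4]='d'->'f', delta=(6-4)*3^0 mod 509 = 2, hash=305+2 mod 509 = 307
Option B: s[1]='a'->'f', delta=(6-1)*3^3 mod 509 = 135, hash=305+135 mod 509 = 440 <-- target
Option C: s[3]='i'->'f', delta=(6-9)*3^1 mod 509 = 500, hash=305+500 mod 509 = 296
Option D: s[0]='i'->'b', delta=(2-9)*3^4 mod 509 = 451, hash=305+451 mod 509 = 247

Answer: B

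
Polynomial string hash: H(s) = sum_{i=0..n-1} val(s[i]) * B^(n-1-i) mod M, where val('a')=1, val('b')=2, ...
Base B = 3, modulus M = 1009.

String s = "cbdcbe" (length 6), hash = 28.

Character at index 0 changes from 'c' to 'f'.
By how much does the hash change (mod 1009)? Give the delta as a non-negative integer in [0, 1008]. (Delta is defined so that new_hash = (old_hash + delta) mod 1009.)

Answer: 729

Derivation:
Delta formula: (val(new) - val(old)) * B^(n-1-k) mod M
  val('f') - val('c') = 6 - 3 = 3
  B^(n-1-k) = 3^5 mod 1009 = 243
  Delta = 3 * 243 mod 1009 = 729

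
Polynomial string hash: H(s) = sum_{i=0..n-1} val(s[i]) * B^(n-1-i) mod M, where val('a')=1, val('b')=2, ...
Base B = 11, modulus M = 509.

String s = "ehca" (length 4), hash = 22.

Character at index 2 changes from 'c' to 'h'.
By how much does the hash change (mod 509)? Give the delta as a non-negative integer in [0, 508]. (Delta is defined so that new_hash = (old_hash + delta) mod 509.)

Delta formula: (val(new) - val(old)) * B^(n-1-k) mod M
  val('h') - val('c') = 8 - 3 = 5
  B^(n-1-k) = 11^1 mod 509 = 11
  Delta = 5 * 11 mod 509 = 55

Answer: 55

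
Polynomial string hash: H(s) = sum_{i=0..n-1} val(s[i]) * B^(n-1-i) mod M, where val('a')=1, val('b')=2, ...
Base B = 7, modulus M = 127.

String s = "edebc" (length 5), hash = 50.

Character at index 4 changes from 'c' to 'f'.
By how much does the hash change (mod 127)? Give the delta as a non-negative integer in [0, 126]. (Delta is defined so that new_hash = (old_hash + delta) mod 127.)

Delta formula: (val(new) - val(old)) * B^(n-1-k) mod M
  val('f') - val('c') = 6 - 3 = 3
  B^(n-1-k) = 7^0 mod 127 = 1
  Delta = 3 * 1 mod 127 = 3

Answer: 3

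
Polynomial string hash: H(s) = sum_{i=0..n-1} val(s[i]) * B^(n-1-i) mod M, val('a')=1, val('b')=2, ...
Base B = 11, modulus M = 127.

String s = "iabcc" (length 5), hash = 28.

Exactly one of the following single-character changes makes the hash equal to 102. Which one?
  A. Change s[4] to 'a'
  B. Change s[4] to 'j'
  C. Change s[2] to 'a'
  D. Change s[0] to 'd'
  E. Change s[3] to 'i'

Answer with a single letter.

Answer: D

Derivation:
Option A: s[4]='c'->'a', delta=(1-3)*11^0 mod 127 = 125, hash=28+125 mod 127 = 26
Option B: s[4]='c'->'j', delta=(10-3)*11^0 mod 127 = 7, hash=28+7 mod 127 = 35
Option C: s[2]='b'->'a', delta=(1-2)*11^2 mod 127 = 6, hash=28+6 mod 127 = 34
Option D: s[0]='i'->'d', delta=(4-9)*11^4 mod 127 = 74, hash=28+74 mod 127 = 102 <-- target
Option E: s[3]='c'->'i', delta=(9-3)*11^1 mod 127 = 66, hash=28+66 mod 127 = 94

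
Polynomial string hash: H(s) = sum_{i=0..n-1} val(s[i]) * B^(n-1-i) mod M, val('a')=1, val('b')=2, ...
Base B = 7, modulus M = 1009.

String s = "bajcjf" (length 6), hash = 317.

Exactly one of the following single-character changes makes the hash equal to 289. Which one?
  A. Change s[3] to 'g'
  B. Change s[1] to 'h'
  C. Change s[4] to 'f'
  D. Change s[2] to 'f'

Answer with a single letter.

Answer: C

Derivation:
Option A: s[3]='c'->'g', delta=(7-3)*7^2 mod 1009 = 196, hash=317+196 mod 1009 = 513
Option B: s[1]='a'->'h', delta=(8-1)*7^4 mod 1009 = 663, hash=317+663 mod 1009 = 980
Option C: s[4]='j'->'f', delta=(6-10)*7^1 mod 1009 = 981, hash=317+981 mod 1009 = 289 <-- target
Option D: s[2]='j'->'f', delta=(6-10)*7^3 mod 1009 = 646, hash=317+646 mod 1009 = 963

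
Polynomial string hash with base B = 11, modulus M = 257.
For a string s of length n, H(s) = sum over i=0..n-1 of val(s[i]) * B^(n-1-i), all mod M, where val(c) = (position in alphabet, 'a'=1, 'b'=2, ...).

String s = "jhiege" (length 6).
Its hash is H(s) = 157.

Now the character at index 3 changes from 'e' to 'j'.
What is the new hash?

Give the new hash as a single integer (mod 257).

val('e') = 5, val('j') = 10
Position k = 3, exponent = n-1-k = 2
B^2 mod M = 11^2 mod 257 = 121
Delta = (10 - 5) * 121 mod 257 = 91
New hash = (157 + 91) mod 257 = 248

Answer: 248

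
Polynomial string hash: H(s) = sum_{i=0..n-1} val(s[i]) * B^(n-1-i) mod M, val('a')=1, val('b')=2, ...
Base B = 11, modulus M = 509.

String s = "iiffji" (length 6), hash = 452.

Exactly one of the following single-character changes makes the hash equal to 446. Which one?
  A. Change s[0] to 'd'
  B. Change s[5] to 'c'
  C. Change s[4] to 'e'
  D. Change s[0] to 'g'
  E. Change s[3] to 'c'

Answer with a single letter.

Option A: s[0]='i'->'d', delta=(4-9)*11^5 mod 509 = 492, hash=452+492 mod 509 = 435
Option B: s[5]='i'->'c', delta=(3-9)*11^0 mod 509 = 503, hash=452+503 mod 509 = 446 <-- target
Option C: s[4]='j'->'e', delta=(5-10)*11^1 mod 509 = 454, hash=452+454 mod 509 = 397
Option D: s[0]='i'->'g', delta=(7-9)*11^5 mod 509 = 95, hash=452+95 mod 509 = 38
Option E: s[3]='f'->'c', delta=(3-6)*11^2 mod 509 = 146, hash=452+146 mod 509 = 89

Answer: B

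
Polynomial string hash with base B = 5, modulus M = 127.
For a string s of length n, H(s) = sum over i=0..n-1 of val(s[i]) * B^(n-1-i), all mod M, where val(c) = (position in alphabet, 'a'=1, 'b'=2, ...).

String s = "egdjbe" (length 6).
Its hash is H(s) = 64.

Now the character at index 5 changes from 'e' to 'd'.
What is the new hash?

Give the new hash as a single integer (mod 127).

Answer: 63

Derivation:
val('e') = 5, val('d') = 4
Position k = 5, exponent = n-1-k = 0
B^0 mod M = 5^0 mod 127 = 1
Delta = (4 - 5) * 1 mod 127 = 126
New hash = (64 + 126) mod 127 = 63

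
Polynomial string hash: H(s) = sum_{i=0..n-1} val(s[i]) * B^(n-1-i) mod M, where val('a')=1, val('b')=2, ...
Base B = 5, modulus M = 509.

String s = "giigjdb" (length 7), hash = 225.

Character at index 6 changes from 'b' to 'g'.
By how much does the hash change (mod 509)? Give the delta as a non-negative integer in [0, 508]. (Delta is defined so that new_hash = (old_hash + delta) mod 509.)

Answer: 5

Derivation:
Delta formula: (val(new) - val(old)) * B^(n-1-k) mod M
  val('g') - val('b') = 7 - 2 = 5
  B^(n-1-k) = 5^0 mod 509 = 1
  Delta = 5 * 1 mod 509 = 5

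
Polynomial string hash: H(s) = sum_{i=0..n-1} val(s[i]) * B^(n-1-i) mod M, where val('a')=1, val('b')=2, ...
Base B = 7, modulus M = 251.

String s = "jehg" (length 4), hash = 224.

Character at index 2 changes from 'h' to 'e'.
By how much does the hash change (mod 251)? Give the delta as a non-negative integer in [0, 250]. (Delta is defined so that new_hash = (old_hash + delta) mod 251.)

Answer: 230

Derivation:
Delta formula: (val(new) - val(old)) * B^(n-1-k) mod M
  val('e') - val('h') = 5 - 8 = -3
  B^(n-1-k) = 7^1 mod 251 = 7
  Delta = -3 * 7 mod 251 = 230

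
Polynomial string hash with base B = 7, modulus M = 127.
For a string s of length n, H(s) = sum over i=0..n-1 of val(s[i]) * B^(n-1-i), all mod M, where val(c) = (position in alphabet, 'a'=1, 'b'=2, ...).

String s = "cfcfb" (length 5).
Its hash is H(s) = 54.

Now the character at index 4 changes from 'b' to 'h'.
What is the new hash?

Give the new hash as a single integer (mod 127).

Answer: 60

Derivation:
val('b') = 2, val('h') = 8
Position k = 4, exponent = n-1-k = 0
B^0 mod M = 7^0 mod 127 = 1
Delta = (8 - 2) * 1 mod 127 = 6
New hash = (54 + 6) mod 127 = 60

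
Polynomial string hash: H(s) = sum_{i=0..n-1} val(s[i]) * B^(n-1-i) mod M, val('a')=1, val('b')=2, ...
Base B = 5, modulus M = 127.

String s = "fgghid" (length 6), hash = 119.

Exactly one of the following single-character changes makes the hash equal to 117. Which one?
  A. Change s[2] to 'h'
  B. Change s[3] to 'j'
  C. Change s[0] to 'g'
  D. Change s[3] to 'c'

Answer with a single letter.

Option A: s[2]='g'->'h', delta=(8-7)*5^3 mod 127 = 125, hash=119+125 mod 127 = 117 <-- target
Option B: s[3]='h'->'j', delta=(10-8)*5^2 mod 127 = 50, hash=119+50 mod 127 = 42
Option C: s[0]='f'->'g', delta=(7-6)*5^5 mod 127 = 77, hash=119+77 mod 127 = 69
Option D: s[3]='h'->'c', delta=(3-8)*5^2 mod 127 = 2, hash=119+2 mod 127 = 121

Answer: A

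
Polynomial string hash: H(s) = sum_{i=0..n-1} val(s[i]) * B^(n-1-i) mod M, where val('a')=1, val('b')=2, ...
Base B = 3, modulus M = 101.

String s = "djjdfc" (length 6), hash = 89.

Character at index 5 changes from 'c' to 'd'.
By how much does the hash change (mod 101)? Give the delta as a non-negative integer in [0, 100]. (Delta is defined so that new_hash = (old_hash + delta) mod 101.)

Delta formula: (val(new) - val(old)) * B^(n-1-k) mod M
  val('d') - val('c') = 4 - 3 = 1
  B^(n-1-k) = 3^0 mod 101 = 1
  Delta = 1 * 1 mod 101 = 1

Answer: 1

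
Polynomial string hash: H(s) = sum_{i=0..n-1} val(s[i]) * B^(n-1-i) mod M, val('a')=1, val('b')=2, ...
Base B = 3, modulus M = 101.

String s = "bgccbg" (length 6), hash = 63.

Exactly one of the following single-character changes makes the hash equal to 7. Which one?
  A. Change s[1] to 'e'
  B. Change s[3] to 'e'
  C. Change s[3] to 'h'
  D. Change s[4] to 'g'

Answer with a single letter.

Option A: s[1]='g'->'e', delta=(5-7)*3^4 mod 101 = 40, hash=63+40 mod 101 = 2
Option B: s[3]='c'->'e', delta=(5-3)*3^2 mod 101 = 18, hash=63+18 mod 101 = 81
Option C: s[3]='c'->'h', delta=(8-3)*3^2 mod 101 = 45, hash=63+45 mod 101 = 7 <-- target
Option D: s[4]='b'->'g', delta=(7-2)*3^1 mod 101 = 15, hash=63+15 mod 101 = 78

Answer: C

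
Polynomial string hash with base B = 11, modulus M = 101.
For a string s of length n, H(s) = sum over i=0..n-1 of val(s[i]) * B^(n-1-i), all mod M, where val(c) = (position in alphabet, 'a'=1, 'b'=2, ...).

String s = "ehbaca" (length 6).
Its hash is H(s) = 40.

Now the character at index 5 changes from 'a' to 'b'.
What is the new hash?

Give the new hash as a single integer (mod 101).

Answer: 41

Derivation:
val('a') = 1, val('b') = 2
Position k = 5, exponent = n-1-k = 0
B^0 mod M = 11^0 mod 101 = 1
Delta = (2 - 1) * 1 mod 101 = 1
New hash = (40 + 1) mod 101 = 41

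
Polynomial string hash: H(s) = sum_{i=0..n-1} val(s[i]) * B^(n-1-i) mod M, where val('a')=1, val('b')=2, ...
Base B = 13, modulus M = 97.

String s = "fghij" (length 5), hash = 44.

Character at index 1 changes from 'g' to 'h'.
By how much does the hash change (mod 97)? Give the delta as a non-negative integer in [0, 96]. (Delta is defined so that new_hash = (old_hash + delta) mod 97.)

Delta formula: (val(new) - val(old)) * B^(n-1-k) mod M
  val('h') - val('g') = 8 - 7 = 1
  B^(n-1-k) = 13^3 mod 97 = 63
  Delta = 1 * 63 mod 97 = 63

Answer: 63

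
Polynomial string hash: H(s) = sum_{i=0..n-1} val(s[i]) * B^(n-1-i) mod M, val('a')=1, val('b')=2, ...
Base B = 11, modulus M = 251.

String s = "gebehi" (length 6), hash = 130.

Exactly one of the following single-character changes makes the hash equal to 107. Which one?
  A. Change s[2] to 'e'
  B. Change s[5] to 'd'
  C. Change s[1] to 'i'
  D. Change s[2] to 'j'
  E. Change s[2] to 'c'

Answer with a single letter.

Answer: A

Derivation:
Option A: s[2]='b'->'e', delta=(5-2)*11^3 mod 251 = 228, hash=130+228 mod 251 = 107 <-- target
Option B: s[5]='i'->'d', delta=(4-9)*11^0 mod 251 = 246, hash=130+246 mod 251 = 125
Option C: s[1]='e'->'i', delta=(9-5)*11^4 mod 251 = 81, hash=130+81 mod 251 = 211
Option D: s[2]='b'->'j', delta=(10-2)*11^3 mod 251 = 106, hash=130+106 mod 251 = 236
Option E: s[2]='b'->'c', delta=(3-2)*11^3 mod 251 = 76, hash=130+76 mod 251 = 206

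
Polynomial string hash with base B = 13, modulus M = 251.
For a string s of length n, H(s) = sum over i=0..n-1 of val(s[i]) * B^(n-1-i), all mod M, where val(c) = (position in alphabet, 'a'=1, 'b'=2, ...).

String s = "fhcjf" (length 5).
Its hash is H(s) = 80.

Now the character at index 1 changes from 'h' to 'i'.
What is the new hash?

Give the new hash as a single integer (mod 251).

Answer: 18

Derivation:
val('h') = 8, val('i') = 9
Position k = 1, exponent = n-1-k = 3
B^3 mod M = 13^3 mod 251 = 189
Delta = (9 - 8) * 189 mod 251 = 189
New hash = (80 + 189) mod 251 = 18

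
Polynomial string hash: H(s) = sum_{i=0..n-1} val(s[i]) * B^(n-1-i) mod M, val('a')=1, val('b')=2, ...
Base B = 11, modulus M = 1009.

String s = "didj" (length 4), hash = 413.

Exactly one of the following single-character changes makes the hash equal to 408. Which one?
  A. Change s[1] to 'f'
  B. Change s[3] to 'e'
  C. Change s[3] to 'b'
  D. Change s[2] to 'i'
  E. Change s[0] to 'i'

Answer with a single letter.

Answer: B

Derivation:
Option A: s[1]='i'->'f', delta=(6-9)*11^2 mod 1009 = 646, hash=413+646 mod 1009 = 50
Option B: s[3]='j'->'e', delta=(5-10)*11^0 mod 1009 = 1004, hash=413+1004 mod 1009 = 408 <-- target
Option C: s[3]='j'->'b', delta=(2-10)*11^0 mod 1009 = 1001, hash=413+1001 mod 1009 = 405
Option D: s[2]='d'->'i', delta=(9-4)*11^1 mod 1009 = 55, hash=413+55 mod 1009 = 468
Option E: s[0]='d'->'i', delta=(9-4)*11^3 mod 1009 = 601, hash=413+601 mod 1009 = 5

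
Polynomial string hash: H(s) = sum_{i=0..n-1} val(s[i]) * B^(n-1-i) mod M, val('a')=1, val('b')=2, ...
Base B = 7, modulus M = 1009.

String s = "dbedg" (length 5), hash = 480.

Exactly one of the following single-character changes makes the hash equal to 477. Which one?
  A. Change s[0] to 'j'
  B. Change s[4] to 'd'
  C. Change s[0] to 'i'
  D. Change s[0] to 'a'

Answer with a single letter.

Option A: s[0]='d'->'j', delta=(10-4)*7^4 mod 1009 = 280, hash=480+280 mod 1009 = 760
Option B: s[4]='g'->'d', delta=(4-7)*7^0 mod 1009 = 1006, hash=480+1006 mod 1009 = 477 <-- target
Option C: s[0]='d'->'i', delta=(9-4)*7^4 mod 1009 = 906, hash=480+906 mod 1009 = 377
Option D: s[0]='d'->'a', delta=(1-4)*7^4 mod 1009 = 869, hash=480+869 mod 1009 = 340

Answer: B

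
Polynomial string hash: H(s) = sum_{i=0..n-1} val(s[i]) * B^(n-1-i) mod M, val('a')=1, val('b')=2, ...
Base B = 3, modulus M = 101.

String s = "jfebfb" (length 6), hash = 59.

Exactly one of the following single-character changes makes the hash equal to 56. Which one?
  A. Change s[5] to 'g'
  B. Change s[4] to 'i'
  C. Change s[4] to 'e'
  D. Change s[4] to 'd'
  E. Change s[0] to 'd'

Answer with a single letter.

Answer: C

Derivation:
Option A: s[5]='b'->'g', delta=(7-2)*3^0 mod 101 = 5, hash=59+5 mod 101 = 64
Option B: s[4]='f'->'i', delta=(9-6)*3^1 mod 101 = 9, hash=59+9 mod 101 = 68
Option C: s[4]='f'->'e', delta=(5-6)*3^1 mod 101 = 98, hash=59+98 mod 101 = 56 <-- target
Option D: s[4]='f'->'d', delta=(4-6)*3^1 mod 101 = 95, hash=59+95 mod 101 = 53
Option E: s[0]='j'->'d', delta=(4-10)*3^5 mod 101 = 57, hash=59+57 mod 101 = 15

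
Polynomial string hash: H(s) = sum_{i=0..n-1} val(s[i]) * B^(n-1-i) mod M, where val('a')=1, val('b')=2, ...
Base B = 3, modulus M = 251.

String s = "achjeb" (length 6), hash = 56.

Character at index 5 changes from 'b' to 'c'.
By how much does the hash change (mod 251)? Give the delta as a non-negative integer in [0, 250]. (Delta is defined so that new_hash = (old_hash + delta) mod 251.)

Delta formula: (val(new) - val(old)) * B^(n-1-k) mod M
  val('c') - val('b') = 3 - 2 = 1
  B^(n-1-k) = 3^0 mod 251 = 1
  Delta = 1 * 1 mod 251 = 1

Answer: 1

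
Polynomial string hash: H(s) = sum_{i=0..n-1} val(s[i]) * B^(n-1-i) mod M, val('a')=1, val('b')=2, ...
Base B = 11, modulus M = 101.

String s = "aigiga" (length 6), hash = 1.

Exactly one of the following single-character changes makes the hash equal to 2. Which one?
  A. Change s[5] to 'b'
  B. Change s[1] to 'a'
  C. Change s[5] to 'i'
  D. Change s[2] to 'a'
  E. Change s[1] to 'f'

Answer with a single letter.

Option A: s[5]='a'->'b', delta=(2-1)*11^0 mod 101 = 1, hash=1+1 mod 101 = 2 <-- target
Option B: s[1]='i'->'a', delta=(1-9)*11^4 mod 101 = 32, hash=1+32 mod 101 = 33
Option C: s[5]='a'->'i', delta=(9-1)*11^0 mod 101 = 8, hash=1+8 mod 101 = 9
Option D: s[2]='g'->'a', delta=(1-7)*11^3 mod 101 = 94, hash=1+94 mod 101 = 95
Option E: s[1]='i'->'f', delta=(6-9)*11^4 mod 101 = 12, hash=1+12 mod 101 = 13

Answer: A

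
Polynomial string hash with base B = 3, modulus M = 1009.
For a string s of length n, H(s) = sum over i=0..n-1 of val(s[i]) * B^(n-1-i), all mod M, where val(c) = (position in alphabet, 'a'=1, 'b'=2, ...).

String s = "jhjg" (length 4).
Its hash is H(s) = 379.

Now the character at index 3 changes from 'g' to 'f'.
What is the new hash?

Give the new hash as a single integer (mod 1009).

val('g') = 7, val('f') = 6
Position k = 3, exponent = n-1-k = 0
B^0 mod M = 3^0 mod 1009 = 1
Delta = (6 - 7) * 1 mod 1009 = 1008
New hash = (379 + 1008) mod 1009 = 378

Answer: 378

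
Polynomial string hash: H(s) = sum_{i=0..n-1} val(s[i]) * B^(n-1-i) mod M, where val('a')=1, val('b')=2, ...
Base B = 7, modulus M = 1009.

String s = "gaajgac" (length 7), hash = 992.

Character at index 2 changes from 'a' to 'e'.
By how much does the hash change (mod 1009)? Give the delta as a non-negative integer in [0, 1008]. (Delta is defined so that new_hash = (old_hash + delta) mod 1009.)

Delta formula: (val(new) - val(old)) * B^(n-1-k) mod M
  val('e') - val('a') = 5 - 1 = 4
  B^(n-1-k) = 7^4 mod 1009 = 383
  Delta = 4 * 383 mod 1009 = 523

Answer: 523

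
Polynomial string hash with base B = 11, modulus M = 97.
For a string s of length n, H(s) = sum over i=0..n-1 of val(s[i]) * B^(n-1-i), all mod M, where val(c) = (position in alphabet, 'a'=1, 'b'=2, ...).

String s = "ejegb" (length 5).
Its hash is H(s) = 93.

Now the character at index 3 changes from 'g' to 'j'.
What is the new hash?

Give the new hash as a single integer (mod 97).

val('g') = 7, val('j') = 10
Position k = 3, exponent = n-1-k = 1
B^1 mod M = 11^1 mod 97 = 11
Delta = (10 - 7) * 11 mod 97 = 33
New hash = (93 + 33) mod 97 = 29

Answer: 29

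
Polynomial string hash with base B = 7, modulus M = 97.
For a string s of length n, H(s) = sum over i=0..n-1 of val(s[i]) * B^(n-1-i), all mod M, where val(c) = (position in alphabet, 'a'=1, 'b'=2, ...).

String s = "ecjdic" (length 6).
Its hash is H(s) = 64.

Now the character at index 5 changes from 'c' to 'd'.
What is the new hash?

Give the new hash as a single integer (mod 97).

val('c') = 3, val('d') = 4
Position k = 5, exponent = n-1-k = 0
B^0 mod M = 7^0 mod 97 = 1
Delta = (4 - 3) * 1 mod 97 = 1
New hash = (64 + 1) mod 97 = 65

Answer: 65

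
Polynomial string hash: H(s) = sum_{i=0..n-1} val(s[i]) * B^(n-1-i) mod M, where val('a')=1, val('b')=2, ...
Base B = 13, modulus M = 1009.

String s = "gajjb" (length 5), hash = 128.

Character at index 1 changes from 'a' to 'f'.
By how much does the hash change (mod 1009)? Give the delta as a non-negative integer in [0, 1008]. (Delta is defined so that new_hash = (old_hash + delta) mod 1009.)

Answer: 895

Derivation:
Delta formula: (val(new) - val(old)) * B^(n-1-k) mod M
  val('f') - val('a') = 6 - 1 = 5
  B^(n-1-k) = 13^3 mod 1009 = 179
  Delta = 5 * 179 mod 1009 = 895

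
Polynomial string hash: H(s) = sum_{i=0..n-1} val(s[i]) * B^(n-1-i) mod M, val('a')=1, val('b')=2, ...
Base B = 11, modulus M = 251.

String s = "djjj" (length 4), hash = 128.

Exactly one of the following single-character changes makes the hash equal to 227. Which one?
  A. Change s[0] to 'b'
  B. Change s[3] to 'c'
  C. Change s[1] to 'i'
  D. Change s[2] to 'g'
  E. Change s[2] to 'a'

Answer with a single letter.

Answer: A

Derivation:
Option A: s[0]='d'->'b', delta=(2-4)*11^3 mod 251 = 99, hash=128+99 mod 251 = 227 <-- target
Option B: s[3]='j'->'c', delta=(3-10)*11^0 mod 251 = 244, hash=128+244 mod 251 = 121
Option C: s[1]='j'->'i', delta=(9-10)*11^2 mod 251 = 130, hash=128+130 mod 251 = 7
Option D: s[2]='j'->'g', delta=(7-10)*11^1 mod 251 = 218, hash=128+218 mod 251 = 95
Option E: s[2]='j'->'a', delta=(1-10)*11^1 mod 251 = 152, hash=128+152 mod 251 = 29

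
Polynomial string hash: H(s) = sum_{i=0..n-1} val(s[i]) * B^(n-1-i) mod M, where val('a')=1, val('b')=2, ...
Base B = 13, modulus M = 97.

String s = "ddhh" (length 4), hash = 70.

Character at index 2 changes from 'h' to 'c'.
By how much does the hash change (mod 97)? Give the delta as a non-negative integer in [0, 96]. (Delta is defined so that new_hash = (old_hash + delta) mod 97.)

Delta formula: (val(new) - val(old)) * B^(n-1-k) mod M
  val('c') - val('h') = 3 - 8 = -5
  B^(n-1-k) = 13^1 mod 97 = 13
  Delta = -5 * 13 mod 97 = 32

Answer: 32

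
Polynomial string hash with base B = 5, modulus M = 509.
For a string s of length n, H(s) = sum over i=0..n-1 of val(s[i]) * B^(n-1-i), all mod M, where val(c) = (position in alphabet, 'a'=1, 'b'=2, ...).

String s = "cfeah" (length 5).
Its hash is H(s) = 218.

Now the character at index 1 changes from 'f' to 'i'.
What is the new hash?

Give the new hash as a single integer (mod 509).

Answer: 84

Derivation:
val('f') = 6, val('i') = 9
Position k = 1, exponent = n-1-k = 3
B^3 mod M = 5^3 mod 509 = 125
Delta = (9 - 6) * 125 mod 509 = 375
New hash = (218 + 375) mod 509 = 84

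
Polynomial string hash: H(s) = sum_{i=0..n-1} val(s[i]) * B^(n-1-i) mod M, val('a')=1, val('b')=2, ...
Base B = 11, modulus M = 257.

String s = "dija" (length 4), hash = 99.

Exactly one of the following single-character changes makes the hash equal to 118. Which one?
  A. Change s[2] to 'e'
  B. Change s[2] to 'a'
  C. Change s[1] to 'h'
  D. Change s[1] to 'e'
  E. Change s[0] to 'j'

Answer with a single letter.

Answer: E

Derivation:
Option A: s[2]='j'->'e', delta=(5-10)*11^1 mod 257 = 202, hash=99+202 mod 257 = 44
Option B: s[2]='j'->'a', delta=(1-10)*11^1 mod 257 = 158, hash=99+158 mod 257 = 0
Option C: s[1]='i'->'h', delta=(8-9)*11^2 mod 257 = 136, hash=99+136 mod 257 = 235
Option D: s[1]='i'->'e', delta=(5-9)*11^2 mod 257 = 30, hash=99+30 mod 257 = 129
Option E: s[0]='d'->'j', delta=(10-4)*11^3 mod 257 = 19, hash=99+19 mod 257 = 118 <-- target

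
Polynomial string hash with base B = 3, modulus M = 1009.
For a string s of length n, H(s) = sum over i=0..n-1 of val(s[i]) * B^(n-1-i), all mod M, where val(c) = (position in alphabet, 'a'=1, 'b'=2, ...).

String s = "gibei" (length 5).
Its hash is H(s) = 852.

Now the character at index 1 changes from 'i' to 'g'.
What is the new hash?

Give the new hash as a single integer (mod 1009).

Answer: 798

Derivation:
val('i') = 9, val('g') = 7
Position k = 1, exponent = n-1-k = 3
B^3 mod M = 3^3 mod 1009 = 27
Delta = (7 - 9) * 27 mod 1009 = 955
New hash = (852 + 955) mod 1009 = 798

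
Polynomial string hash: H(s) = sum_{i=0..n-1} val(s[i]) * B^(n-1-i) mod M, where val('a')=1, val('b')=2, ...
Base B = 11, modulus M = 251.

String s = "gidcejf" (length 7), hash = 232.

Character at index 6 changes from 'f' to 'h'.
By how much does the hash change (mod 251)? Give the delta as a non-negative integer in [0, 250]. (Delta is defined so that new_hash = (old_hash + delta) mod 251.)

Answer: 2

Derivation:
Delta formula: (val(new) - val(old)) * B^(n-1-k) mod M
  val('h') - val('f') = 8 - 6 = 2
  B^(n-1-k) = 11^0 mod 251 = 1
  Delta = 2 * 1 mod 251 = 2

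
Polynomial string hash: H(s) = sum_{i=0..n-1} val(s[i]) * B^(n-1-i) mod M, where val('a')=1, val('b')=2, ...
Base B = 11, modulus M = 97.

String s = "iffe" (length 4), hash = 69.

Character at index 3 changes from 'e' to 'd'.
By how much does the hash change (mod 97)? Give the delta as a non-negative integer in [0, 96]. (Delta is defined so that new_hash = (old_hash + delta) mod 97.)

Delta formula: (val(new) - val(old)) * B^(n-1-k) mod M
  val('d') - val('e') = 4 - 5 = -1
  B^(n-1-k) = 11^0 mod 97 = 1
  Delta = -1 * 1 mod 97 = 96

Answer: 96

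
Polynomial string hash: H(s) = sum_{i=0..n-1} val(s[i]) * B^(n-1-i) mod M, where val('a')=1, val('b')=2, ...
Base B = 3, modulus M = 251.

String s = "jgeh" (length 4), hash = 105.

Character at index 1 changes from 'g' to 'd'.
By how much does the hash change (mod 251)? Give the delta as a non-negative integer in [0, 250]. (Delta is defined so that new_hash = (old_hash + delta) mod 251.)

Answer: 224

Derivation:
Delta formula: (val(new) - val(old)) * B^(n-1-k) mod M
  val('d') - val('g') = 4 - 7 = -3
  B^(n-1-k) = 3^2 mod 251 = 9
  Delta = -3 * 9 mod 251 = 224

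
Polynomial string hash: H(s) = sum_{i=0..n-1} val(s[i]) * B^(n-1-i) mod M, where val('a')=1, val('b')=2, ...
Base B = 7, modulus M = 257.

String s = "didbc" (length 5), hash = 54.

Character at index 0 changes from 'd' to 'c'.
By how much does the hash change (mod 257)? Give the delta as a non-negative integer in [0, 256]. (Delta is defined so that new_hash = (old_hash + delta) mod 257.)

Delta formula: (val(new) - val(old)) * B^(n-1-k) mod M
  val('c') - val('d') = 3 - 4 = -1
  B^(n-1-k) = 7^4 mod 257 = 88
  Delta = -1 * 88 mod 257 = 169

Answer: 169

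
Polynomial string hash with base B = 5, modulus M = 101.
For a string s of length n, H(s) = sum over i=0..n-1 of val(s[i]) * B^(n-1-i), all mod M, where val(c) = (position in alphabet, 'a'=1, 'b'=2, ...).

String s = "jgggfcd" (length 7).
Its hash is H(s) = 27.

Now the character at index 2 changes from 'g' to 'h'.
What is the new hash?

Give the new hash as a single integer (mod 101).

val('g') = 7, val('h') = 8
Position k = 2, exponent = n-1-k = 4
B^4 mod M = 5^4 mod 101 = 19
Delta = (8 - 7) * 19 mod 101 = 19
New hash = (27 + 19) mod 101 = 46

Answer: 46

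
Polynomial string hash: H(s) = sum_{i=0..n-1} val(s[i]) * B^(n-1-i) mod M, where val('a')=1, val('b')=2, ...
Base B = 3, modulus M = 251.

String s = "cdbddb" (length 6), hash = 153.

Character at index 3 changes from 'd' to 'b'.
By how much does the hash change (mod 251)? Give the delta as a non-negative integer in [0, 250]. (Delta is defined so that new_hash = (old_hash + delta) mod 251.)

Answer: 233

Derivation:
Delta formula: (val(new) - val(old)) * B^(n-1-k) mod M
  val('b') - val('d') = 2 - 4 = -2
  B^(n-1-k) = 3^2 mod 251 = 9
  Delta = -2 * 9 mod 251 = 233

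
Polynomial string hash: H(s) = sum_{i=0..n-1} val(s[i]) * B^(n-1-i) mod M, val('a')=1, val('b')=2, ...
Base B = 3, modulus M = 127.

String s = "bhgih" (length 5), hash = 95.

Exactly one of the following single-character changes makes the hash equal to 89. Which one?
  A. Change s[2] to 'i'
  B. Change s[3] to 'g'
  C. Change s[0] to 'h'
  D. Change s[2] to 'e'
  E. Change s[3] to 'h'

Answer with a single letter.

Option A: s[2]='g'->'i', delta=(9-7)*3^2 mod 127 = 18, hash=95+18 mod 127 = 113
Option B: s[3]='i'->'g', delta=(7-9)*3^1 mod 127 = 121, hash=95+121 mod 127 = 89 <-- target
Option C: s[0]='b'->'h', delta=(8-2)*3^4 mod 127 = 105, hash=95+105 mod 127 = 73
Option D: s[2]='g'->'e', delta=(5-7)*3^2 mod 127 = 109, hash=95+109 mod 127 = 77
Option E: s[3]='i'->'h', delta=(8-9)*3^1 mod 127 = 124, hash=95+124 mod 127 = 92

Answer: B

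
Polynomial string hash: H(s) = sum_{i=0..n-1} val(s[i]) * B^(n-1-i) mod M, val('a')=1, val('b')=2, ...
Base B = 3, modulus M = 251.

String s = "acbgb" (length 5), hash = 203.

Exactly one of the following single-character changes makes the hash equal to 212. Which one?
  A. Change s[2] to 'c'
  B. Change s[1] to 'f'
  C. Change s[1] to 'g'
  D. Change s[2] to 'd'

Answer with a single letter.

Option A: s[2]='b'->'c', delta=(3-2)*3^2 mod 251 = 9, hash=203+9 mod 251 = 212 <-- target
Option B: s[1]='c'->'f', delta=(6-3)*3^3 mod 251 = 81, hash=203+81 mod 251 = 33
Option C: s[1]='c'->'g', delta=(7-3)*3^3 mod 251 = 108, hash=203+108 mod 251 = 60
Option D: s[2]='b'->'d', delta=(4-2)*3^2 mod 251 = 18, hash=203+18 mod 251 = 221

Answer: A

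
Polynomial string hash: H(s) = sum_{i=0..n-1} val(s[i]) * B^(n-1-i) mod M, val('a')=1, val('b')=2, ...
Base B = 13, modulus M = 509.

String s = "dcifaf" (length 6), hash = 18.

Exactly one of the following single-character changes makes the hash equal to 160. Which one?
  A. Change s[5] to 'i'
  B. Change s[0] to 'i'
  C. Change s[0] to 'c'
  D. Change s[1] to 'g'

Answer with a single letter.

Option A: s[5]='f'->'i', delta=(9-6)*13^0 mod 509 = 3, hash=18+3 mod 509 = 21
Option B: s[0]='d'->'i', delta=(9-4)*13^5 mod 509 = 142, hash=18+142 mod 509 = 160 <-- target
Option C: s[0]='d'->'c', delta=(3-4)*13^5 mod 509 = 277, hash=18+277 mod 509 = 295
Option D: s[1]='c'->'g', delta=(7-3)*13^4 mod 509 = 228, hash=18+228 mod 509 = 246

Answer: B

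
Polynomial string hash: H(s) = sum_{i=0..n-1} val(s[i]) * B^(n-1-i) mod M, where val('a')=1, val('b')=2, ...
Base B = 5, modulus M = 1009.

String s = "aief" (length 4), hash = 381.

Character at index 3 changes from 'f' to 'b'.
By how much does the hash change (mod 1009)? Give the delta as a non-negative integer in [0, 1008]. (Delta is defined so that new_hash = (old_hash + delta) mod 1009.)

Answer: 1005

Derivation:
Delta formula: (val(new) - val(old)) * B^(n-1-k) mod M
  val('b') - val('f') = 2 - 6 = -4
  B^(n-1-k) = 5^0 mod 1009 = 1
  Delta = -4 * 1 mod 1009 = 1005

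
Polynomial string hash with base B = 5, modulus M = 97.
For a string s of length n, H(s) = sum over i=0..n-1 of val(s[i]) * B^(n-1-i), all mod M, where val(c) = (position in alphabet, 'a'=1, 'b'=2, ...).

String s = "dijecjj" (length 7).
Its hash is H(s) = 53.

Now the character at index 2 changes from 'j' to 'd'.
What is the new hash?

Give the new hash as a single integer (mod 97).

val('j') = 10, val('d') = 4
Position k = 2, exponent = n-1-k = 4
B^4 mod M = 5^4 mod 97 = 43
Delta = (4 - 10) * 43 mod 97 = 33
New hash = (53 + 33) mod 97 = 86

Answer: 86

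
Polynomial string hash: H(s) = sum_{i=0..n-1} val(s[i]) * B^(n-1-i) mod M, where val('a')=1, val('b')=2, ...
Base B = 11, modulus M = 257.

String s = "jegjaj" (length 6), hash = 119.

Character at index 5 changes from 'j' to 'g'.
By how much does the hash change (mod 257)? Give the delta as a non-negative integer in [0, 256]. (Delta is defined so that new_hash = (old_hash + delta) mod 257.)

Answer: 254

Derivation:
Delta formula: (val(new) - val(old)) * B^(n-1-k) mod M
  val('g') - val('j') = 7 - 10 = -3
  B^(n-1-k) = 11^0 mod 257 = 1
  Delta = -3 * 1 mod 257 = 254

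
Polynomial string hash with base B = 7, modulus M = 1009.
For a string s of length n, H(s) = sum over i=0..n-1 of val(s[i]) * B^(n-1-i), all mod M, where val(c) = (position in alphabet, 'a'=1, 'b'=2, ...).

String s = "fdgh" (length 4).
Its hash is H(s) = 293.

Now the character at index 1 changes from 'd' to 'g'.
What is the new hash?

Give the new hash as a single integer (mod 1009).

val('d') = 4, val('g') = 7
Position k = 1, exponent = n-1-k = 2
B^2 mod M = 7^2 mod 1009 = 49
Delta = (7 - 4) * 49 mod 1009 = 147
New hash = (293 + 147) mod 1009 = 440

Answer: 440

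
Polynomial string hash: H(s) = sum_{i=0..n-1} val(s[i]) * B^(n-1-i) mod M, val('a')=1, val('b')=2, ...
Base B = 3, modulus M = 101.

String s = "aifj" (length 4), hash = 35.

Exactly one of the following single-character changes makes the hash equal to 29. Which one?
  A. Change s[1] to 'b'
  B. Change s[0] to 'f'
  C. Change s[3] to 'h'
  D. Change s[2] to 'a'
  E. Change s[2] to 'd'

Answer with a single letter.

Option A: s[1]='i'->'b', delta=(2-9)*3^2 mod 101 = 38, hash=35+38 mod 101 = 73
Option B: s[0]='a'->'f', delta=(6-1)*3^3 mod 101 = 34, hash=35+34 mod 101 = 69
Option C: s[3]='j'->'h', delta=(8-10)*3^0 mod 101 = 99, hash=35+99 mod 101 = 33
Option D: s[2]='f'->'a', delta=(1-6)*3^1 mod 101 = 86, hash=35+86 mod 101 = 20
Option E: s[2]='f'->'d', delta=(4-6)*3^1 mod 101 = 95, hash=35+95 mod 101 = 29 <-- target

Answer: E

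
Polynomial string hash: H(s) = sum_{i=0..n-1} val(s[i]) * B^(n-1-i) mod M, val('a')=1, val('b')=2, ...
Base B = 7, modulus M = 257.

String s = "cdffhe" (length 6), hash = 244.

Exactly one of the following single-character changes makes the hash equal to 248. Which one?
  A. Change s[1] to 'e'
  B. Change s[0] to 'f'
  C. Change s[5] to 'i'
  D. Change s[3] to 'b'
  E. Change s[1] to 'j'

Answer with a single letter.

Option A: s[1]='d'->'e', delta=(5-4)*7^4 mod 257 = 88, hash=244+88 mod 257 = 75
Option B: s[0]='c'->'f', delta=(6-3)*7^5 mod 257 = 49, hash=244+49 mod 257 = 36
Option C: s[5]='e'->'i', delta=(9-5)*7^0 mod 257 = 4, hash=244+4 mod 257 = 248 <-- target
Option D: s[3]='f'->'b', delta=(2-6)*7^2 mod 257 = 61, hash=244+61 mod 257 = 48
Option E: s[1]='d'->'j', delta=(10-4)*7^4 mod 257 = 14, hash=244+14 mod 257 = 1

Answer: C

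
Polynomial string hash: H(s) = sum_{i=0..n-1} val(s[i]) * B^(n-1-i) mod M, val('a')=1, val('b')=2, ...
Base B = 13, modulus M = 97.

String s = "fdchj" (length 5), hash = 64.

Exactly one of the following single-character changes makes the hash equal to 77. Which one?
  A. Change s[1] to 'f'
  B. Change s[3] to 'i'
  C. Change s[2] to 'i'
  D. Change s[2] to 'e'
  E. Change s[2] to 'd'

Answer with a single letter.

Option A: s[1]='d'->'f', delta=(6-4)*13^3 mod 97 = 29, hash=64+29 mod 97 = 93
Option B: s[3]='h'->'i', delta=(9-8)*13^1 mod 97 = 13, hash=64+13 mod 97 = 77 <-- target
Option C: s[2]='c'->'i', delta=(9-3)*13^2 mod 97 = 44, hash=64+44 mod 97 = 11
Option D: s[2]='c'->'e', delta=(5-3)*13^2 mod 97 = 47, hash=64+47 mod 97 = 14
Option E: s[2]='c'->'d', delta=(4-3)*13^2 mod 97 = 72, hash=64+72 mod 97 = 39

Answer: B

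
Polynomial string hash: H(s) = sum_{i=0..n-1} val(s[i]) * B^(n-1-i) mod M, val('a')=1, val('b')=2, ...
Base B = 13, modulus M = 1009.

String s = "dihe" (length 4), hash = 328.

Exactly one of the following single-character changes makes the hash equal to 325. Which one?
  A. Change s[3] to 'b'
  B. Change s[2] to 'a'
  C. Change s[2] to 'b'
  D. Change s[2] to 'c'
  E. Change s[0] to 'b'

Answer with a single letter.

Option A: s[3]='e'->'b', delta=(2-5)*13^0 mod 1009 = 1006, hash=328+1006 mod 1009 = 325 <-- target
Option B: s[2]='h'->'a', delta=(1-8)*13^1 mod 1009 = 918, hash=328+918 mod 1009 = 237
Option C: s[2]='h'->'b', delta=(2-8)*13^1 mod 1009 = 931, hash=328+931 mod 1009 = 250
Option D: s[2]='h'->'c', delta=(3-8)*13^1 mod 1009 = 944, hash=328+944 mod 1009 = 263
Option E: s[0]='d'->'b', delta=(2-4)*13^3 mod 1009 = 651, hash=328+651 mod 1009 = 979

Answer: A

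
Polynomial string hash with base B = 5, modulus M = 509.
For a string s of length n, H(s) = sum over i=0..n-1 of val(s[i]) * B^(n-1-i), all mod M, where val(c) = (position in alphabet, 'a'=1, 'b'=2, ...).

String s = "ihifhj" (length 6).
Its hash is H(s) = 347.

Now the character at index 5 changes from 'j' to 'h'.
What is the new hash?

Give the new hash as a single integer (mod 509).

Answer: 345

Derivation:
val('j') = 10, val('h') = 8
Position k = 5, exponent = n-1-k = 0
B^0 mod M = 5^0 mod 509 = 1
Delta = (8 - 10) * 1 mod 509 = 507
New hash = (347 + 507) mod 509 = 345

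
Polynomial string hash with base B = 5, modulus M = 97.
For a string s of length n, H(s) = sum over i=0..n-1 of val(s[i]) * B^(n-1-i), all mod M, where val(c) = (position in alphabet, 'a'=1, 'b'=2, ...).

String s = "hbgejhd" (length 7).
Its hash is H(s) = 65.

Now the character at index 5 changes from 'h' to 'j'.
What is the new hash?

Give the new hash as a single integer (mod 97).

Answer: 75

Derivation:
val('h') = 8, val('j') = 10
Position k = 5, exponent = n-1-k = 1
B^1 mod M = 5^1 mod 97 = 5
Delta = (10 - 8) * 5 mod 97 = 10
New hash = (65 + 10) mod 97 = 75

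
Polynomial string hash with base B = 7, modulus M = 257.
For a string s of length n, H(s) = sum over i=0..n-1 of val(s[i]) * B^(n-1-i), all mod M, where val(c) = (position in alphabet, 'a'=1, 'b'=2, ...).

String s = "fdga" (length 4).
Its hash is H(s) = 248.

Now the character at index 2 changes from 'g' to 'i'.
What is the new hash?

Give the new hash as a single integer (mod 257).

Answer: 5

Derivation:
val('g') = 7, val('i') = 9
Position k = 2, exponent = n-1-k = 1
B^1 mod M = 7^1 mod 257 = 7
Delta = (9 - 7) * 7 mod 257 = 14
New hash = (248 + 14) mod 257 = 5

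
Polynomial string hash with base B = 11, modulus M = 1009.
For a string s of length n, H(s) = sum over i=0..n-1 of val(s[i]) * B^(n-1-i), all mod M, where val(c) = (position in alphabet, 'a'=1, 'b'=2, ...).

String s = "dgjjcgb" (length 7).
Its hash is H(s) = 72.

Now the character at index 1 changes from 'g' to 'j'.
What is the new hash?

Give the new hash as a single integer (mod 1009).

Answer: 923

Derivation:
val('g') = 7, val('j') = 10
Position k = 1, exponent = n-1-k = 5
B^5 mod M = 11^5 mod 1009 = 620
Delta = (10 - 7) * 620 mod 1009 = 851
New hash = (72 + 851) mod 1009 = 923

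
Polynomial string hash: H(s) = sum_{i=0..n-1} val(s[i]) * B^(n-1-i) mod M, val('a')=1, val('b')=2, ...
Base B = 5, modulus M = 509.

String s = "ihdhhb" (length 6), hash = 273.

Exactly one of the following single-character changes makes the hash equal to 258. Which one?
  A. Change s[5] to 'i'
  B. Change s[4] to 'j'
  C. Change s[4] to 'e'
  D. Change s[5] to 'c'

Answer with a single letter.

Answer: C

Derivation:
Option A: s[5]='b'->'i', delta=(9-2)*5^0 mod 509 = 7, hash=273+7 mod 509 = 280
Option B: s[4]='h'->'j', delta=(10-8)*5^1 mod 509 = 10, hash=273+10 mod 509 = 283
Option C: s[4]='h'->'e', delta=(5-8)*5^1 mod 509 = 494, hash=273+494 mod 509 = 258 <-- target
Option D: s[5]='b'->'c', delta=(3-2)*5^0 mod 509 = 1, hash=273+1 mod 509 = 274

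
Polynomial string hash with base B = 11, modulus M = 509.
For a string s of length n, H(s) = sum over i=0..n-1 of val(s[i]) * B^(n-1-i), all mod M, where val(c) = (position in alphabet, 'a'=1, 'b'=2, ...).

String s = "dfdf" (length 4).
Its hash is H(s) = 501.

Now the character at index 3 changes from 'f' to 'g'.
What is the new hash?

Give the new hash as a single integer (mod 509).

Answer: 502

Derivation:
val('f') = 6, val('g') = 7
Position k = 3, exponent = n-1-k = 0
B^0 mod M = 11^0 mod 509 = 1
Delta = (7 - 6) * 1 mod 509 = 1
New hash = (501 + 1) mod 509 = 502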